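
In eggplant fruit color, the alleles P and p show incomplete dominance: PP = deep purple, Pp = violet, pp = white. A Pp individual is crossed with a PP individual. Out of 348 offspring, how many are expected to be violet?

Punnett square for Pp × PP:
Offspring genotypes: 2 PP, 2 Pp
Phenotype counts: 2 deep purple, 2 violet
violet: 2 out of 4 → fraction 1/2
Expected count = 1/2 × 348 = 174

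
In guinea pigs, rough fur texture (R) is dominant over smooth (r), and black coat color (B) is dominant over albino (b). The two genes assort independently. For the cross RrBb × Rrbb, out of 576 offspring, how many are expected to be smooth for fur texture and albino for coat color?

Dihybrid cross RrBb × Rrbb — consider each gene separately:
fur texture: Rr × Rr → 1 RR, 2 Rr, 1 rr → 3 R_ : 1 rr (out of 4)
coat color: Bb × bb → 2 Bb, 2 bb → 2 B_ : 2 bb (out of 4)
Looking for: smooth (rr) and albino (bb)
P(smooth) = 1/4, P(albino) = 2/4
P(both) = 1/4 × 2/4 = 2/16 = 1/8
Expected count = 1/8 × 576 = 72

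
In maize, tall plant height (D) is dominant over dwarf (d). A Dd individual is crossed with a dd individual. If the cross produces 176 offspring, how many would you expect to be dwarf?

Punnett square for Dd × dd:
Offspring genotypes: 2 Dd, 2 dd
tall: 2, dwarf: 2
dwarf: 2 out of 4 → fraction 1/2
Expected count = 1/2 × 176 = 88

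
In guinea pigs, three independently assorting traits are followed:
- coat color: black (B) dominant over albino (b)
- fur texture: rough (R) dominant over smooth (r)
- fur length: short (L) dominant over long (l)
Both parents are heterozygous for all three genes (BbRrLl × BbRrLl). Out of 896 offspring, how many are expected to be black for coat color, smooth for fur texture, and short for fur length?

Trihybrid cross: BbRrLl × BbRrLl
Each trait segregates independently with a 3:1 phenotypic ratio, so each gene contributes 3/4 (dominant) or 1/4 (recessive).
Target: black (coat color), smooth (fur texture), short (fur length)
Probability = product of independent per-trait probabilities
= 3/4 × 1/4 × 3/4 = 9/64
Expected count = 9/64 × 896 = 126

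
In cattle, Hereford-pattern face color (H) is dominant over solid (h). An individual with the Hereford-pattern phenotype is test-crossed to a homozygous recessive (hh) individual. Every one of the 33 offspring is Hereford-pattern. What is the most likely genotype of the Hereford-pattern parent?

Test cross: ? × hh
All offspring are Hereford-pattern.
If the unknown parent were heterozygous (Hh), about half of 33 offspring would be solid; none are. The unknown parent is most likely homozygous dominant (HH).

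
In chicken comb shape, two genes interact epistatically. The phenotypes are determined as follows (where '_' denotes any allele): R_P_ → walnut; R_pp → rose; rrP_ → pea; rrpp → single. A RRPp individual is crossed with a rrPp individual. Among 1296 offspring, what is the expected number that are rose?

Cross: RRPp × rrPp — consider each gene separately:
R gene: RR × rr → 4 Rr → 4 R_ (out of 4)
P gene: Pp × Pp → 1 PP, 2 Pp, 1 pp → 3 P_ : 1 pp (out of 4)
Genotype classes (out of 4 × 4 = 16): R_P_ = 4×3 = 12; R_pp = 4×1 = 4
Apply the phenotype rules: R_P_ (12) → walnut; R_pp (4) → rose
Phenotype counts (out of 16): 12 walnut, 4 rose
rose: 4 out of 16 → fraction 1/4
Expected count = 1/4 × 1296 = 324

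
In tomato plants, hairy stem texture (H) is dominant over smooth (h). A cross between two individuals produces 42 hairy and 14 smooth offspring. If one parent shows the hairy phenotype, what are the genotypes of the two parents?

Observed offspring: 42 hairy, 14 smooth
The observed ratio simplifies to 3:1. Smooth (hh) offspring appear, so each parent must contribute one h allele. The parent stated to show hairy carries H, so it is Hh. The other parent is then either Hh or hh: Hh × hh would give a 1:1 split, whereas Hh × Hh gives 3:1 — matching the data. So both parents are heterozygous (Hh × Hh).
Parent genotypes: Hh × Hh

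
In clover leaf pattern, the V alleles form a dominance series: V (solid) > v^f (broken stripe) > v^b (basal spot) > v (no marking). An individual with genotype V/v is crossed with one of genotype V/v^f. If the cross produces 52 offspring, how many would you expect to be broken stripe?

Cross: V/v × V/v^f
Allele dominance: V > v^f > v^b > v
Offspring genotypes: 1 V/V, 1 V/v^f, 1 V/v, 1 v^f/v
Phenotype counts: 3 solid, 1 broken stripe
broken stripe: 1 out of 4 → fraction 1/4
Expected count = 1/4 × 52 = 13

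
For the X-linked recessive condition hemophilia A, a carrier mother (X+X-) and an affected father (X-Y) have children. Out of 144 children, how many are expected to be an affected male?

Cross: X+X- × X-Y
Offspring: 1 X+X-, 1 X+Y, 1 X-X-, 1 X-Y
Probability of an affected male: 1/4
Expected count = 1/4 × 144 = 36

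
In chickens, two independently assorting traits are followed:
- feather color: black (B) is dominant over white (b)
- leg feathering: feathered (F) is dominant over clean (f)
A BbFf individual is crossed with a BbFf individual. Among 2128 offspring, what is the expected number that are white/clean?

Dihybrid cross BbFf × BbFf — consider each gene separately:
feather color: Bb × Bb → 1 BB, 2 Bb, 1 bb → 3 B_ : 1 bb (out of 4)
leg feathering: Ff × Ff → 1 FF, 2 Ff, 1 ff → 3 F_ : 1 ff (out of 4)
Combine (counts out of 4 × 4 = 16): black/feathered (B_F_) = 3×3 = 9; black/clean (B_ff) = 3×1 = 3; white/feathered (bbF_) = 1×3 = 3; white/clean (bbff) = 1×1 = 1
Phenotype counts (out of 16): 9 black/feathered, 3 black/clean, 3 white/feathered, 1 white/clean
white/clean: 1 out of 16 → fraction 1/16
Expected count = 1/16 × 2128 = 133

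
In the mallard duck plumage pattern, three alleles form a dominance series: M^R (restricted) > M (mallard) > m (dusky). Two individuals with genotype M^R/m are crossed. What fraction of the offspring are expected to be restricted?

Cross: M^R/m × M^R/m
Allele dominance: M^R > M > m
Offspring genotypes: 1 M^R/M^R, 2 M^R/m, 1 m/m
Phenotype counts: 3 restricted, 1 dusky
restricted: 3 out of 4
Probability: 3/4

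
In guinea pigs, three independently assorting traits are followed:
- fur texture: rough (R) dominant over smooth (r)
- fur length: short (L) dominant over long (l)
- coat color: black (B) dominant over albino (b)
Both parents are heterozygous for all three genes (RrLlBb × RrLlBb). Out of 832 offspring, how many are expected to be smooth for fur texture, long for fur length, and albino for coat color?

Trihybrid cross: RrLlBb × RrLlBb
Each trait segregates independently with a 3:1 phenotypic ratio, so each gene contributes 3/4 (dominant) or 1/4 (recessive).
Target: smooth (fur texture), long (fur length), albino (coat color)
Probability = product of independent per-trait probabilities
= 1/4 × 1/4 × 1/4 = 1/64
Expected count = 1/64 × 832 = 13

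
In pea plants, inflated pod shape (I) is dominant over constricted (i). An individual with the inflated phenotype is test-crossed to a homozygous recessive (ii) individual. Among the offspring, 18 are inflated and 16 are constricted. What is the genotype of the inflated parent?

Test cross: ? × ii
Offspring: 18 inflated, 16 constricted — approximately 1:1.
A 1:1 ratio in a test cross indicates the unknown parent is heterozygous (Ii).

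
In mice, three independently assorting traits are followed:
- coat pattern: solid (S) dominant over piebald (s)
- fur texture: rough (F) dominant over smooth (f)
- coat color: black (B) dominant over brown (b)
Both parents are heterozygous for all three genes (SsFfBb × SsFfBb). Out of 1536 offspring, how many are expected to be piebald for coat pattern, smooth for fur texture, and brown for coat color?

Trihybrid cross: SsFfBb × SsFfBb
Each trait segregates independently with a 3:1 phenotypic ratio, so each gene contributes 3/4 (dominant) or 1/4 (recessive).
Target: piebald (coat pattern), smooth (fur texture), brown (coat color)
Probability = product of independent per-trait probabilities
= 1/4 × 1/4 × 1/4 = 1/64
Expected count = 1/64 × 1536 = 24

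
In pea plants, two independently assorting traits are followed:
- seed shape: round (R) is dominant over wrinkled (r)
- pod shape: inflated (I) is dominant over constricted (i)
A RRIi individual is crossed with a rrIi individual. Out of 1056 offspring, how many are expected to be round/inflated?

Dihybrid cross RRIi × rrIi — consider each gene separately:
seed shape: RR × rr → 4 Rr → 4 R_ (out of 4)
pod shape: Ii × Ii → 1 II, 2 Ii, 1 ii → 3 I_ : 1 ii (out of 4)
Combine (counts out of 4 × 4 = 16): round/inflated (R_I_) = 4×3 = 12; round/constricted (R_ii) = 4×1 = 4
Phenotype counts (out of 16): 12 round/inflated, 4 round/constricted
round/inflated: 12 out of 16 → fraction 3/4
Expected count = 3/4 × 1056 = 792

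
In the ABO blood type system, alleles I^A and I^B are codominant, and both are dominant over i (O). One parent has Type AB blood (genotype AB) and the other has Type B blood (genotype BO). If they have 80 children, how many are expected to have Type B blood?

Cross: AB × BO
Possible offspring genotypes: 1 AB, 1 AO, 1 BB, 1 BO
Blood type counts: 1 Type AB, 1 Type A, 2 Type B
Probability of Type B: 2/4 = 1/2
Expected count = 1/2 × 80 = 40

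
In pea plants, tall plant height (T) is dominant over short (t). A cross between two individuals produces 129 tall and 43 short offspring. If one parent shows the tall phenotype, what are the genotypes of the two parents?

Observed offspring: 129 tall, 43 short
The observed ratio simplifies to 3:1. Short (tt) offspring appear, so each parent must contribute one t allele. The parent stated to show tall carries T, so it is Tt. The other parent is then either Tt or tt: Tt × tt would give a 1:1 split, whereas Tt × Tt gives 3:1 — matching the data. So both parents are heterozygous (Tt × Tt).
Parent genotypes: Tt × Tt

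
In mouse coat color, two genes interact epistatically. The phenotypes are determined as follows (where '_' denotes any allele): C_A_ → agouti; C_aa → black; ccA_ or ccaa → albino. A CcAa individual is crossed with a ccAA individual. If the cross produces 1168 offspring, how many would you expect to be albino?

Cross: CcAa × ccAA — consider each gene separately:
C gene: Cc × cc → 2 Cc, 2 cc → 2 C_ : 2 cc (out of 4)
A gene: Aa × AA → 2 AA, 2 Aa → 4 A_ (out of 4)
Genotype classes (out of 4 × 4 = 16): C_A_ = 2×4 = 8; ccA_ = 2×4 = 8
Apply the phenotype rules: C_A_ (8) → agouti; ccA_ (8) → albino
Phenotype counts (out of 16): 8 agouti, 8 albino
albino: 8 out of 16 → fraction 1/2
Expected count = 1/2 × 1168 = 584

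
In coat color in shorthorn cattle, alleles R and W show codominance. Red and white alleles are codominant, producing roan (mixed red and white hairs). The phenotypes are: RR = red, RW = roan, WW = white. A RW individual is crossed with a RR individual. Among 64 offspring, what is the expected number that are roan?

Punnett square for RW × RR:
Offspring genotypes: 2 RR, 2 RW
Phenotype counts: 2 red, 2 roan
roan: 2 out of 4 → fraction 1/2
Expected count = 1/2 × 64 = 32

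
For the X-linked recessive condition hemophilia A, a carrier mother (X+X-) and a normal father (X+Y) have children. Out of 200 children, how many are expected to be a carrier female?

Cross: X+X- × X+Y
Offspring: 1 X+X+, 1 X+Y, 1 X+X-, 1 X-Y
Probability of a carrier female: 1/4
Expected count = 1/4 × 200 = 50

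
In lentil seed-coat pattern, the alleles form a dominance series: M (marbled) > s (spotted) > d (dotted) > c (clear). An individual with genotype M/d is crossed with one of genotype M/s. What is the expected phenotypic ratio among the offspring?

Cross: M/d × M/s
Allele dominance: M > s > d > c
Offspring genotypes: 1 M/M, 1 M/s, 1 M/d, 1 s/d
Phenotype counts: 3 marbled, 1 spotted
Ratio: 3 marbled : 1 spotted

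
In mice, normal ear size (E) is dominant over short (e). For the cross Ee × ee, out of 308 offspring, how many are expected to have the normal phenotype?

Punnett square for Ee × ee:
Offspring genotypes: 2 Ee, 2 ee
Total offspring: 4
Count with target: 2
Probability: 2/4 = 1/2
Expected count = 1/2 × 308 = 154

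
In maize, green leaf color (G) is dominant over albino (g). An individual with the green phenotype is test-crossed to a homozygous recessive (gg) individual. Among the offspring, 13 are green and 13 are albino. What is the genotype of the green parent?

Test cross: ? × gg
Offspring: 13 green, 13 albino — approximately 1:1.
A 1:1 ratio in a test cross indicates the unknown parent is heterozygous (Gg).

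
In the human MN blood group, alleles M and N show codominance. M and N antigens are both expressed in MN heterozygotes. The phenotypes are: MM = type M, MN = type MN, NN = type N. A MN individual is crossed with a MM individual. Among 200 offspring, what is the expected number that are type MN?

Punnett square for MN × MM:
Offspring genotypes: 2 MM, 2 MN
Phenotype counts: 2 type M, 2 type MN
type MN: 2 out of 4 → fraction 1/2
Expected count = 1/2 × 200 = 100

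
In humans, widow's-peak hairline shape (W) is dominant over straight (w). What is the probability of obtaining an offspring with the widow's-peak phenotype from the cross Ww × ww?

Punnett square for Ww × ww:
Offspring genotypes: 2 Ww, 2 ww
Total offspring: 4
Count with target: 2
Probability: 2/4 = 1/2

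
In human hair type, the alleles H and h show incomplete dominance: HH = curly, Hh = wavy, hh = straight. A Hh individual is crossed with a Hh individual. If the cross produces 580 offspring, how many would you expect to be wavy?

Punnett square for Hh × Hh:
Offspring genotypes: 1 HH, 2 Hh, 1 hh
Phenotype counts: 1 curly, 2 wavy, 1 straight
wavy: 2 out of 4 → fraction 1/2
Expected count = 1/2 × 580 = 290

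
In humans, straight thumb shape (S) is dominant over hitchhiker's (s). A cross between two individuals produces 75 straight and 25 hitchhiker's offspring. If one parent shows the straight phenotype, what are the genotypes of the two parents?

Observed offspring: 75 straight, 25 hitchhiker's
The observed ratio simplifies to 3:1. Hitchhiker's (ss) offspring appear, so each parent must contribute one s allele. The parent stated to show straight carries S, so it is Ss. The other parent is then either Ss or ss: Ss × ss would give a 1:1 split, whereas Ss × Ss gives 3:1 — matching the data. So both parents are heterozygous (Ss × Ss).
Parent genotypes: Ss × Ss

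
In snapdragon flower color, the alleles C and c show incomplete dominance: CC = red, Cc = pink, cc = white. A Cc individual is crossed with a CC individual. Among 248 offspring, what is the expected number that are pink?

Punnett square for Cc × CC:
Offspring genotypes: 2 CC, 2 Cc
Phenotype counts: 2 red, 2 pink
pink: 2 out of 4 → fraction 1/2
Expected count = 1/2 × 248 = 124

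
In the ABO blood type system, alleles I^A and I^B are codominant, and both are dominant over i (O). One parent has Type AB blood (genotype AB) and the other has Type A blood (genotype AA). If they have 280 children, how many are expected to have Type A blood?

Cross: AB × AA
Possible offspring genotypes: 2 AA, 2 AB
Blood type counts: 2 Type A, 2 Type AB
Probability of Type A: 2/4 = 1/2
Expected count = 1/2 × 280 = 140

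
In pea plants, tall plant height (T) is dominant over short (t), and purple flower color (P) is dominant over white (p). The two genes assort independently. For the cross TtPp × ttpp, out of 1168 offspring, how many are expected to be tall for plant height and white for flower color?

Dihybrid cross TtPp × ttpp — consider each gene separately:
plant height: Tt × tt → 2 Tt, 2 tt → 2 T_ : 2 tt (out of 4)
flower color: Pp × pp → 2 Pp, 2 pp → 2 P_ : 2 pp (out of 4)
Looking for: tall (T_) and white (pp)
P(tall) = 2/4, P(white) = 2/4
P(both) = 2/4 × 2/4 = 4/16 = 1/4
Expected count = 1/4 × 1168 = 292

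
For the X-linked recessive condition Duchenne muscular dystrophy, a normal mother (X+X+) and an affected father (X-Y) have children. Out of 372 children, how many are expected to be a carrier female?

Cross: X+X+ × X-Y
Offspring: 2 X+X-, 2 X+Y
Probability of a carrier female: 2/4 = 1/2
Expected count = 1/2 × 372 = 186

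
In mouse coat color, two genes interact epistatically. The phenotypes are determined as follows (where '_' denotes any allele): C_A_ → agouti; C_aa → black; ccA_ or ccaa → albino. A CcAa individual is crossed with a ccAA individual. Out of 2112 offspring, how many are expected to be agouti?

Cross: CcAa × ccAA — consider each gene separately:
C gene: Cc × cc → 2 Cc, 2 cc → 2 C_ : 2 cc (out of 4)
A gene: Aa × AA → 2 AA, 2 Aa → 4 A_ (out of 4)
Genotype classes (out of 4 × 4 = 16): C_A_ = 2×4 = 8; ccA_ = 2×4 = 8
Apply the phenotype rules: C_A_ (8) → agouti; ccA_ (8) → albino
Phenotype counts (out of 16): 8 agouti, 8 albino
agouti: 8 out of 16 → fraction 1/2
Expected count = 1/2 × 2112 = 1056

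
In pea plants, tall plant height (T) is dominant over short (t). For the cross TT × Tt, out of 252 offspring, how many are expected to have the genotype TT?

Punnett square for TT × Tt:
Offspring genotypes: 2 TT, 2 Tt
Total offspring: 4
Count with target: 2
Probability: 2/4 = 1/2
Expected count = 1/2 × 252 = 126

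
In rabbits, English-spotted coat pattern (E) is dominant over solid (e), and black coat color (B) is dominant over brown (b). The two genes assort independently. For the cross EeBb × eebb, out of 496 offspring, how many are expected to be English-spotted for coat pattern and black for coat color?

Dihybrid cross EeBb × eebb — consider each gene separately:
coat pattern: Ee × ee → 2 Ee, 2 ee → 2 E_ : 2 ee (out of 4)
coat color: Bb × bb → 2 Bb, 2 bb → 2 B_ : 2 bb (out of 4)
Looking for: English-spotted (E_) and black (B_)
P(English-spotted) = 2/4, P(black) = 2/4
P(both) = 2/4 × 2/4 = 4/16 = 1/4
Expected count = 1/4 × 496 = 124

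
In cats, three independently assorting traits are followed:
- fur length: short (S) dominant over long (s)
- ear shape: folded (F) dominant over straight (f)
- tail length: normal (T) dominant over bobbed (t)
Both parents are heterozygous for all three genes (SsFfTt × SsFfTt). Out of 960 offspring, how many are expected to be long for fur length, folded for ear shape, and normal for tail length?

Trihybrid cross: SsFfTt × SsFfTt
Each trait segregates independently with a 3:1 phenotypic ratio, so each gene contributes 3/4 (dominant) or 1/4 (recessive).
Target: long (fur length), folded (ear shape), normal (tail length)
Probability = product of independent per-trait probabilities
= 1/4 × 3/4 × 3/4 = 9/64
Expected count = 9/64 × 960 = 135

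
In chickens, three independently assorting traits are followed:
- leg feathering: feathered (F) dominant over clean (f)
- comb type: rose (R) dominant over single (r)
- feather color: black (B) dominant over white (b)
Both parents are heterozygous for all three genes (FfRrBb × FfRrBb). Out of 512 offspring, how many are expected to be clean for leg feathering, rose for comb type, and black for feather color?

Trihybrid cross: FfRrBb × FfRrBb
Each trait segregates independently with a 3:1 phenotypic ratio, so each gene contributes 3/4 (dominant) or 1/4 (recessive).
Target: clean (leg feathering), rose (comb type), black (feather color)
Probability = product of independent per-trait probabilities
= 1/4 × 3/4 × 3/4 = 9/64
Expected count = 9/64 × 512 = 72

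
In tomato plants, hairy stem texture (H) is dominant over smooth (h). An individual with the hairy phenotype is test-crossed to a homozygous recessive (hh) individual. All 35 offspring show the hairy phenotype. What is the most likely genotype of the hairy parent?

Test cross: ? × hh
All offspring are hairy.
If the unknown parent were heterozygous (Hh), about half of 35 offspring would be smooth; none are. The unknown parent is most likely homozygous dominant (HH).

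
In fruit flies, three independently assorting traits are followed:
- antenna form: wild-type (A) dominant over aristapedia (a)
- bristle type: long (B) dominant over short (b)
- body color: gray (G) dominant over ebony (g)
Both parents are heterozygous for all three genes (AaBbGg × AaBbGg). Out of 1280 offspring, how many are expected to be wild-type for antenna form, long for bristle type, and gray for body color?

Trihybrid cross: AaBbGg × AaBbGg
Each trait segregates independently with a 3:1 phenotypic ratio, so each gene contributes 3/4 (dominant) or 1/4 (recessive).
Target: wild-type (antenna form), long (bristle type), gray (body color)
Probability = product of independent per-trait probabilities
= 3/4 × 3/4 × 3/4 = 27/64
Expected count = 27/64 × 1280 = 540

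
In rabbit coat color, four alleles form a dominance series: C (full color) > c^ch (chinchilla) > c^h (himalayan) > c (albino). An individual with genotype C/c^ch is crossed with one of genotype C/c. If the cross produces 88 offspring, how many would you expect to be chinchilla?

Cross: C/c^ch × C/c
Allele dominance: C > c^ch > c^h > c
Offspring genotypes: 1 C/C, 1 C/c, 1 C/c^ch, 1 c^ch/c
Phenotype counts: 3 full color, 1 chinchilla
chinchilla: 1 out of 4 → fraction 1/4
Expected count = 1/4 × 88 = 22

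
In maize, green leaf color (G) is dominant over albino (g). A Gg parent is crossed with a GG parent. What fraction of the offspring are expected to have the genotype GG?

Punnett square for Gg × GG:
Offspring genotypes: 2 GG, 2 Gg
Total offspring: 4
Count with target: 2
Probability: 2/4 = 1/2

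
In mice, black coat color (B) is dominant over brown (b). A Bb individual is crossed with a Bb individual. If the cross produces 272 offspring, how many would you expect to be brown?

Punnett square for Bb × Bb:
Offspring genotypes: 1 BB, 2 Bb, 1 bb
black: 3, brown: 1
brown: 1 out of 4 → fraction 1/4
Expected count = 1/4 × 272 = 68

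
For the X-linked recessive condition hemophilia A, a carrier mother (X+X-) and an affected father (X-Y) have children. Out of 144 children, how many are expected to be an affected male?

Cross: X+X- × X-Y
Offspring: 1 X+X-, 1 X+Y, 1 X-X-, 1 X-Y
Probability of an affected male: 1/4
Expected count = 1/4 × 144 = 36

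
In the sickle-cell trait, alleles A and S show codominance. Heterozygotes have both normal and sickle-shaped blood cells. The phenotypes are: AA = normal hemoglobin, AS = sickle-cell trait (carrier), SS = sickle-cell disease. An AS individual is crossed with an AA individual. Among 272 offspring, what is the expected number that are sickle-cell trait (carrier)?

Punnett square for AS × AA:
Offspring genotypes: 2 AA, 2 AS
Phenotype counts: 2 normal hemoglobin, 2 sickle-cell trait (carrier)
sickle-cell trait (carrier): 2 out of 4 → fraction 1/2
Expected count = 1/2 × 272 = 136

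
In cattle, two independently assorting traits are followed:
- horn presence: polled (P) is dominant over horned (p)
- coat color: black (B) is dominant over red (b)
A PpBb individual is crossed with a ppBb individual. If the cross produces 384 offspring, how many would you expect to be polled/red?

Dihybrid cross PpBb × ppBb — consider each gene separately:
horn presence: Pp × pp → 2 Pp, 2 pp → 2 P_ : 2 pp (out of 4)
coat color: Bb × Bb → 1 BB, 2 Bb, 1 bb → 3 B_ : 1 bb (out of 4)
Combine (counts out of 4 × 4 = 16): polled/black (P_B_) = 2×3 = 6; polled/red (P_bb) = 2×1 = 2; horned/black (ppB_) = 2×3 = 6; horned/red (ppbb) = 2×1 = 2
Phenotype counts (out of 16): 6 polled/black, 2 polled/red, 6 horned/black, 2 horned/red
polled/red: 2 out of 16 → fraction 1/8
Expected count = 1/8 × 384 = 48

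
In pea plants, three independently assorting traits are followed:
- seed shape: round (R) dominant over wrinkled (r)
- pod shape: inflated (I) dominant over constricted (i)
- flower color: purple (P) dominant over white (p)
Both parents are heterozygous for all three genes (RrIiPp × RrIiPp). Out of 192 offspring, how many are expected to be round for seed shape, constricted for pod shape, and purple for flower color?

Trihybrid cross: RrIiPp × RrIiPp
Each trait segregates independently with a 3:1 phenotypic ratio, so each gene contributes 3/4 (dominant) or 1/4 (recessive).
Target: round (seed shape), constricted (pod shape), purple (flower color)
Probability = product of independent per-trait probabilities
= 3/4 × 1/4 × 3/4 = 9/64
Expected count = 9/64 × 192 = 27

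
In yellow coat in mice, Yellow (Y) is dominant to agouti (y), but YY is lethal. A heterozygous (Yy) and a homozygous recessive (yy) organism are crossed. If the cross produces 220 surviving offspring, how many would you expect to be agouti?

Cross: Yy × yy
Punnett square offspring (before lethality): 2 Yy, 2 yy
No YY offspring are produced in this cross.
agouti: 2 out of 4 → fraction 1/2
Expected count = 1/2 × 220 = 110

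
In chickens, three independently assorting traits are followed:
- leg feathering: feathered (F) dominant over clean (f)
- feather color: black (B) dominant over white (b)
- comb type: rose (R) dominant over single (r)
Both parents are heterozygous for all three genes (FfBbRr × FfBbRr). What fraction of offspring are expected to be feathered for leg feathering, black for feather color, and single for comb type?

Trihybrid cross: FfBbRr × FfBbRr
Each trait segregates independently with a 3:1 phenotypic ratio, so each gene contributes 3/4 (dominant) or 1/4 (recessive).
Target: feathered (leg feathering), black (feather color), single (comb type)
Probability = product of independent per-trait probabilities
= 3/4 × 3/4 × 1/4 = 9/64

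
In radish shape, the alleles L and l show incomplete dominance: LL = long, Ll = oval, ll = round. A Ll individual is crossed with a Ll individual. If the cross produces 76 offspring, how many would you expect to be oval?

Punnett square for Ll × Ll:
Offspring genotypes: 1 LL, 2 Ll, 1 ll
Phenotype counts: 1 long, 2 oval, 1 round
oval: 2 out of 4 → fraction 1/2
Expected count = 1/2 × 76 = 38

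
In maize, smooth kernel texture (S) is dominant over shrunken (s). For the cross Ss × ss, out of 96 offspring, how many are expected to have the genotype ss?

Punnett square for Ss × ss:
Offspring genotypes: 2 Ss, 2 ss
Total offspring: 4
Count with target: 2
Probability: 2/4 = 1/2
Expected count = 1/2 × 96 = 48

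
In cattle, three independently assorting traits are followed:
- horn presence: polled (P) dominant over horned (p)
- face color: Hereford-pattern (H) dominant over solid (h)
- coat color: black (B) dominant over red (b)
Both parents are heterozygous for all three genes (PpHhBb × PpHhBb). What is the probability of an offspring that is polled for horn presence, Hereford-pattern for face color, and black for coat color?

Trihybrid cross: PpHhBb × PpHhBb
Each trait segregates independently with a 3:1 phenotypic ratio, so each gene contributes 3/4 (dominant) or 1/4 (recessive).
Target: polled (horn presence), Hereford-pattern (face color), black (coat color)
Probability = product of independent per-trait probabilities
= 3/4 × 3/4 × 3/4 = 27/64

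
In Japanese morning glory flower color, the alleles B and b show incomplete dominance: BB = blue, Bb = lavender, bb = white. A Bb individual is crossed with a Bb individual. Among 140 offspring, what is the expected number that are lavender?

Punnett square for Bb × Bb:
Offspring genotypes: 1 BB, 2 Bb, 1 bb
Phenotype counts: 1 blue, 2 lavender, 1 white
lavender: 2 out of 4 → fraction 1/2
Expected count = 1/2 × 140 = 70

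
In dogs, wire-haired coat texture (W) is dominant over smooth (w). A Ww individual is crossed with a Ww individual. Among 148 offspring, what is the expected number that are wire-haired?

Punnett square for Ww × Ww:
Offspring genotypes: 1 WW, 2 Ww, 1 ww
wire-haired: 3, smooth: 1
wire-haired: 3 out of 4 → fraction 3/4
Expected count = 3/4 × 148 = 111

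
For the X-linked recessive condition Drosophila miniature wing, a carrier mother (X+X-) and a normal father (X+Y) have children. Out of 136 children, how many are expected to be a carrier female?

Cross: X+X- × X+Y
Offspring: 1 X+X+, 1 X+Y, 1 X+X-, 1 X-Y
Probability of a carrier female: 1/4
Expected count = 1/4 × 136 = 34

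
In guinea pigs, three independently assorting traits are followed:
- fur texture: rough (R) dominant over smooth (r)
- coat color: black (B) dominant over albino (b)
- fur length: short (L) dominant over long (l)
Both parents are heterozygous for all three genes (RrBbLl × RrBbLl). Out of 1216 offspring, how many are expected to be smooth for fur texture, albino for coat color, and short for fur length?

Trihybrid cross: RrBbLl × RrBbLl
Each trait segregates independently with a 3:1 phenotypic ratio, so each gene contributes 3/4 (dominant) or 1/4 (recessive).
Target: smooth (fur texture), albino (coat color), short (fur length)
Probability = product of independent per-trait probabilities
= 1/4 × 1/4 × 3/4 = 3/64
Expected count = 3/64 × 1216 = 57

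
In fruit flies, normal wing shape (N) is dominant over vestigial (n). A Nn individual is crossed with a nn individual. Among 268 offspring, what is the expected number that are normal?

Punnett square for Nn × nn:
Offspring genotypes: 2 Nn, 2 nn
normal: 2, vestigial: 2
normal: 2 out of 4 → fraction 1/2
Expected count = 1/2 × 268 = 134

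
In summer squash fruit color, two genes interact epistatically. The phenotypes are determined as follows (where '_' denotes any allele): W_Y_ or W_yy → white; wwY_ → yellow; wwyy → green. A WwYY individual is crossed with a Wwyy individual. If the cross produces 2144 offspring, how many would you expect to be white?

Cross: WwYY × Wwyy — consider each gene separately:
W gene: Ww × Ww → 1 WW, 2 Ww, 1 ww → 3 W_ : 1 ww (out of 4)
Y gene: YY × yy → 4 Yy → 4 Y_ (out of 4)
Genotype classes (out of 4 × 4 = 16): W_Y_ = 3×4 = 12; wwY_ = 1×4 = 4
Apply the phenotype rules: W_Y_ (12) → white; wwY_ (4) → yellow
Phenotype counts (out of 16): 12 white, 4 yellow
white: 12 out of 16 → fraction 3/4
Expected count = 3/4 × 2144 = 1608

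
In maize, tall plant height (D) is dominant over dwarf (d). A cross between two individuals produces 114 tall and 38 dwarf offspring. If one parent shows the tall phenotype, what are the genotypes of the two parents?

Observed offspring: 114 tall, 38 dwarf
The observed ratio simplifies to 3:1. Dwarf (dd) offspring appear, so each parent must contribute one d allele. The parent stated to show tall carries D, so it is Dd. The other parent is then either Dd or dd: Dd × dd would give a 1:1 split, whereas Dd × Dd gives 3:1 — matching the data. So both parents are heterozygous (Dd × Dd).
Parent genotypes: Dd × Dd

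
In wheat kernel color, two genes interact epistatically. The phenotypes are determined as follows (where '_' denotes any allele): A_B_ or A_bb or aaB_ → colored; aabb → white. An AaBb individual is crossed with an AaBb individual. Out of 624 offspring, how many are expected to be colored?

Cross: AaBb × AaBb — consider each gene separately:
A gene: Aa × Aa → 1 AA, 2 Aa, 1 aa → 3 A_ : 1 aa (out of 4)
B gene: Bb × Bb → 1 BB, 2 Bb, 1 bb → 3 B_ : 1 bb (out of 4)
Genotype classes (out of 4 × 4 = 16): A_B_ = 3×3 = 9; A_bb = 3×1 = 3; aaB_ = 1×3 = 3; aabb = 1×1 = 1
Apply the phenotype rules: A_B_ (9) + A_bb (3) + aaB_ (3) → colored; aabb (1) → white
Phenotype counts (out of 16): 15 colored, 1 white
colored: 15 out of 16 → fraction 15/16
Expected count = 15/16 × 624 = 585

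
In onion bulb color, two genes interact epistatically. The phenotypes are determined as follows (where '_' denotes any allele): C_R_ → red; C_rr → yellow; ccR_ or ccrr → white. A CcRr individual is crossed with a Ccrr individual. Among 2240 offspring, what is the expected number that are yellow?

Cross: CcRr × Ccrr — consider each gene separately:
C gene: Cc × Cc → 1 CC, 2 Cc, 1 cc → 3 C_ : 1 cc (out of 4)
R gene: Rr × rr → 2 Rr, 2 rr → 2 R_ : 2 rr (out of 4)
Genotype classes (out of 4 × 4 = 16): C_R_ = 3×2 = 6; C_rr = 3×2 = 6; ccR_ = 1×2 = 2; ccrr = 1×2 = 2
Apply the phenotype rules: C_R_ (6) → red; C_rr (6) → yellow; ccR_ (2) + ccrr (2) → white
Phenotype counts (out of 16): 6 red, 6 yellow, 4 white
yellow: 6 out of 16 → fraction 3/8
Expected count = 3/8 × 2240 = 840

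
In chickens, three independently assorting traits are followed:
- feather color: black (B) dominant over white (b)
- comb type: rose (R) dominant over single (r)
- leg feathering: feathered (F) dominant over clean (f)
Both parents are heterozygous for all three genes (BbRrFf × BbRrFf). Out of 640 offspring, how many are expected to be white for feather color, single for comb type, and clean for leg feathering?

Trihybrid cross: BbRrFf × BbRrFf
Each trait segregates independently with a 3:1 phenotypic ratio, so each gene contributes 3/4 (dominant) or 1/4 (recessive).
Target: white (feather color), single (comb type), clean (leg feathering)
Probability = product of independent per-trait probabilities
= 1/4 × 1/4 × 1/4 = 1/64
Expected count = 1/64 × 640 = 10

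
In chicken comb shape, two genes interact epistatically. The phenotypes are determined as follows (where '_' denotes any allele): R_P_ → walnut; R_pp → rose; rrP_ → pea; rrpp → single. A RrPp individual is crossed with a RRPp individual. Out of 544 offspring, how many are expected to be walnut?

Cross: RrPp × RRPp — consider each gene separately:
R gene: Rr × RR → 2 RR, 2 Rr → 4 R_ (out of 4)
P gene: Pp × Pp → 1 PP, 2 Pp, 1 pp → 3 P_ : 1 pp (out of 4)
Genotype classes (out of 4 × 4 = 16): R_P_ = 4×3 = 12; R_pp = 4×1 = 4
Apply the phenotype rules: R_P_ (12) → walnut; R_pp (4) → rose
Phenotype counts (out of 16): 12 walnut, 4 rose
walnut: 12 out of 16 → fraction 3/4
Expected count = 3/4 × 544 = 408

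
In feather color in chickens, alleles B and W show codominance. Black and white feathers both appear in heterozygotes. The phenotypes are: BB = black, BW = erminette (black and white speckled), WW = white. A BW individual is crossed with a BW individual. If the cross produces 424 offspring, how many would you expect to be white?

Punnett square for BW × BW:
Offspring genotypes: 1 BB, 2 BW, 1 WW
Phenotype counts: 1 black, 2 erminette (black and white speckled), 1 white
white: 1 out of 4 → fraction 1/4
Expected count = 1/4 × 424 = 106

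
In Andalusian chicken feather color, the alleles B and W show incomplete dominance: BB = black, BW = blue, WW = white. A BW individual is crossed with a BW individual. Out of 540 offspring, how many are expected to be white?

Punnett square for BW × BW:
Offspring genotypes: 1 BB, 2 BW, 1 WW
Phenotype counts: 1 black, 2 blue, 1 white
white: 1 out of 4 → fraction 1/4
Expected count = 1/4 × 540 = 135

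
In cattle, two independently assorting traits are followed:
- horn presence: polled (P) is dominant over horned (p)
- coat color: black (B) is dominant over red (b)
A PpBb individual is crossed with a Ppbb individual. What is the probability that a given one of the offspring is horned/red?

Dihybrid cross PpBb × Ppbb — consider each gene separately:
horn presence: Pp × Pp → 1 PP, 2 Pp, 1 pp → 3 P_ : 1 pp (out of 4)
coat color: Bb × bb → 2 Bb, 2 bb → 2 B_ : 2 bb (out of 4)
Combine (counts out of 4 × 4 = 16): polled/black (P_B_) = 3×2 = 6; polled/red (P_bb) = 3×2 = 6; horned/black (ppB_) = 1×2 = 2; horned/red (ppbb) = 1×2 = 2
Phenotype counts (out of 16): 6 polled/black, 6 polled/red, 2 horned/black, 2 horned/red
horned/red: 2 out of 16
Probability: 2/16 = 1/8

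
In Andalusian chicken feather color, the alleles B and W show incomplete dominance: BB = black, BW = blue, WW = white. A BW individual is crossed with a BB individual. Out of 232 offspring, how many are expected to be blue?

Punnett square for BW × BB:
Offspring genotypes: 2 BB, 2 BW
Phenotype counts: 2 black, 2 blue
blue: 2 out of 4 → fraction 1/2
Expected count = 1/2 × 232 = 116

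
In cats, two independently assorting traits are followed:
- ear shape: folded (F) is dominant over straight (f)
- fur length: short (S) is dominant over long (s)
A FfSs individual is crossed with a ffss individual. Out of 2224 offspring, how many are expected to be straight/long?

Dihybrid cross FfSs × ffss — consider each gene separately:
ear shape: Ff × ff → 2 Ff, 2 ff → 2 F_ : 2 ff (out of 4)
fur length: Ss × ss → 2 Ss, 2 ss → 2 S_ : 2 ss (out of 4)
Combine (counts out of 4 × 4 = 16): folded/short (F_S_) = 2×2 = 4; folded/long (F_ss) = 2×2 = 4; straight/short (ffS_) = 2×2 = 4; straight/long (ffss) = 2×2 = 4
Phenotype counts (out of 16): 4 folded/short, 4 folded/long, 4 straight/short, 4 straight/long
straight/long: 4 out of 16 → fraction 1/4
Expected count = 1/4 × 2224 = 556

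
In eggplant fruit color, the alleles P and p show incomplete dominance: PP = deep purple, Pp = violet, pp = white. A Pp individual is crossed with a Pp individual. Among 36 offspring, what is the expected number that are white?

Punnett square for Pp × Pp:
Offspring genotypes: 1 PP, 2 Pp, 1 pp
Phenotype counts: 1 deep purple, 2 violet, 1 white
white: 1 out of 4 → fraction 1/4
Expected count = 1/4 × 36 = 9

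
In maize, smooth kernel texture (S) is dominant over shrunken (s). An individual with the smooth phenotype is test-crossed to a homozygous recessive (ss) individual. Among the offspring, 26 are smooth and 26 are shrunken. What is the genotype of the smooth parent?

Test cross: ? × ss
Offspring: 26 smooth, 26 shrunken — approximately 1:1.
A 1:1 ratio in a test cross indicates the unknown parent is heterozygous (Ss).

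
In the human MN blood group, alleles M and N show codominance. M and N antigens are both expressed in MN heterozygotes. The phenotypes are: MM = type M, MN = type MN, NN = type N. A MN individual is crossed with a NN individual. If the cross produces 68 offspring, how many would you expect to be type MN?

Punnett square for MN × NN:
Offspring genotypes: 2 MN, 2 NN
Phenotype counts: 2 type MN, 2 type N
type MN: 2 out of 4 → fraction 1/2
Expected count = 1/2 × 68 = 34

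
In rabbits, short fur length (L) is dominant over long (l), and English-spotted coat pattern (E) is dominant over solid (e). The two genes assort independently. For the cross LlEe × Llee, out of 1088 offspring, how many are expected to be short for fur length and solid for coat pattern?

Dihybrid cross LlEe × Llee — consider each gene separately:
fur length: Ll × Ll → 1 LL, 2 Ll, 1 ll → 3 L_ : 1 ll (out of 4)
coat pattern: Ee × ee → 2 Ee, 2 ee → 2 E_ : 2 ee (out of 4)
Looking for: short (L_) and solid (ee)
P(short) = 3/4, P(solid) = 2/4
P(both) = 3/4 × 2/4 = 6/16 = 3/8
Expected count = 3/8 × 1088 = 408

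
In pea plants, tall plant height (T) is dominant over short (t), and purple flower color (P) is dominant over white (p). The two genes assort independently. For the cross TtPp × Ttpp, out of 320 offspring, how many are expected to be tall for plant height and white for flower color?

Dihybrid cross TtPp × Ttpp — consider each gene separately:
plant height: Tt × Tt → 1 TT, 2 Tt, 1 tt → 3 T_ : 1 tt (out of 4)
flower color: Pp × pp → 2 Pp, 2 pp → 2 P_ : 2 pp (out of 4)
Looking for: tall (T_) and white (pp)
P(tall) = 3/4, P(white) = 2/4
P(both) = 3/4 × 2/4 = 6/16 = 3/8
Expected count = 3/8 × 320 = 120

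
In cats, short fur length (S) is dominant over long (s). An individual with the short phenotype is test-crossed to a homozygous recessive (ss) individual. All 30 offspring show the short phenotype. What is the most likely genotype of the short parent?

Test cross: ? × ss
All offspring are short.
If the unknown parent were heterozygous (Ss), about half of 30 offspring would be long; none are. The unknown parent is most likely homozygous dominant (SS).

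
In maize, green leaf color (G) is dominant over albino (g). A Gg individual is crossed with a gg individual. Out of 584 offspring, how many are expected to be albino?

Punnett square for Gg × gg:
Offspring genotypes: 2 Gg, 2 gg
green: 2, albino: 2
albino: 2 out of 4 → fraction 1/2
Expected count = 1/2 × 584 = 292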